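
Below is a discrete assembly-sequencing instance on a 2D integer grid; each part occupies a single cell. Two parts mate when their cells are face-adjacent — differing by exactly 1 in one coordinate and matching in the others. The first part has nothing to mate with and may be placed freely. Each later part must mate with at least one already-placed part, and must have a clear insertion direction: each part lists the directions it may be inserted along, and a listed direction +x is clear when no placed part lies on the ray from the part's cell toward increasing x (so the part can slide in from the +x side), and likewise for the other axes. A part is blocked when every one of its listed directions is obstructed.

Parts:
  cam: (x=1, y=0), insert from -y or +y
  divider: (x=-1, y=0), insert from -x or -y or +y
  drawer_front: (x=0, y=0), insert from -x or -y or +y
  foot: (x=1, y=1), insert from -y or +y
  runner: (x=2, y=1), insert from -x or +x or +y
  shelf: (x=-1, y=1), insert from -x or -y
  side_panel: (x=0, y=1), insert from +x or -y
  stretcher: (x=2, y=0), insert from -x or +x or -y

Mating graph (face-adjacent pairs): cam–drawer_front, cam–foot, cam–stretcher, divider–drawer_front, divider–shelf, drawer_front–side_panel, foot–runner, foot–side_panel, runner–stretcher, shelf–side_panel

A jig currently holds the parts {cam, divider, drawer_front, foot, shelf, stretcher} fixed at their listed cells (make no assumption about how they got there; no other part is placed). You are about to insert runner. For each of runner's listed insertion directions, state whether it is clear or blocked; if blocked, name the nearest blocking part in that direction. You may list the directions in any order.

-x: nearest on ray is foot@(1, 1) ⇒ blocked
+x: ray from runner(2, 1) has no placed part ⇒ clear
+y: ray from runner(2, 1) has no placed part ⇒ clear

+x: clear; +y: clear; -x: blocked by foot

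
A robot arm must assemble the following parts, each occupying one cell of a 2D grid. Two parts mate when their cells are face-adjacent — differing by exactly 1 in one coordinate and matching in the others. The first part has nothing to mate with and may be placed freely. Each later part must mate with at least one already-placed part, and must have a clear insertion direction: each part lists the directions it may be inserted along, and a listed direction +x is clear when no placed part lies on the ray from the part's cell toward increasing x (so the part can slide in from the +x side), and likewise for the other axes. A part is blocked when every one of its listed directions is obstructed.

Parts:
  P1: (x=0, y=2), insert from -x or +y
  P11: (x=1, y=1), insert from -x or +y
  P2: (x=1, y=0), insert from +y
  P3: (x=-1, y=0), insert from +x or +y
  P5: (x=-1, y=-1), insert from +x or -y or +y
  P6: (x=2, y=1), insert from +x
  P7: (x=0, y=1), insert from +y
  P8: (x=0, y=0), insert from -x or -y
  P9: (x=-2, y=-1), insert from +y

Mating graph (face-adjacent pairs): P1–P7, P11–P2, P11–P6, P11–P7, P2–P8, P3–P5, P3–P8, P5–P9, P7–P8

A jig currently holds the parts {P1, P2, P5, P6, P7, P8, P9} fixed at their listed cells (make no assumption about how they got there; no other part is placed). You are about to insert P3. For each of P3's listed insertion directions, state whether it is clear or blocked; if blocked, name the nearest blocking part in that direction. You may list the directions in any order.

+x: blocked by P8; +y: clear

+x: nearest on ray is P8@(0, 0) ⇒ blocked
+y: ray from P3(-1, 0) has no placed part ⇒ clear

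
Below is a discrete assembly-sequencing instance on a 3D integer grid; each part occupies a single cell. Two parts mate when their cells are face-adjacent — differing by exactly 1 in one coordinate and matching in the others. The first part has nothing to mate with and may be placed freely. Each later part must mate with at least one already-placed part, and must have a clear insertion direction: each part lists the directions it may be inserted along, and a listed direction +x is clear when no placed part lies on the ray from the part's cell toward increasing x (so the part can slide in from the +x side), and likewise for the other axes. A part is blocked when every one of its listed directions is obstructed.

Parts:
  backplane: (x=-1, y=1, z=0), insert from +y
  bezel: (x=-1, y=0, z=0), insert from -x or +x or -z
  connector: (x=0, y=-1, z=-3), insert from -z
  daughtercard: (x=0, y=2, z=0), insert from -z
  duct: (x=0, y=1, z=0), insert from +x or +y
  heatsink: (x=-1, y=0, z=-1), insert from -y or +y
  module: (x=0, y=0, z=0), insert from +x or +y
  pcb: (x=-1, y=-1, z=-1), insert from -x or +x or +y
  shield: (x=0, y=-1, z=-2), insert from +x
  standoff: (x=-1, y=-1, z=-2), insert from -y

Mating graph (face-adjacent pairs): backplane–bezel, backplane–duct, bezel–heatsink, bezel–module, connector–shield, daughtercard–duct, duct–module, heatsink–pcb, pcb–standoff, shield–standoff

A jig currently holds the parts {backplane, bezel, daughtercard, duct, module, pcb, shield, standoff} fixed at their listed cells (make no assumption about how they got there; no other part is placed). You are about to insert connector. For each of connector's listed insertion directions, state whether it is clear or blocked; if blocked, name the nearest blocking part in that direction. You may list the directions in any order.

-z: clear

-z: ray from connector(0, -1, -3) has no placed part ⇒ clear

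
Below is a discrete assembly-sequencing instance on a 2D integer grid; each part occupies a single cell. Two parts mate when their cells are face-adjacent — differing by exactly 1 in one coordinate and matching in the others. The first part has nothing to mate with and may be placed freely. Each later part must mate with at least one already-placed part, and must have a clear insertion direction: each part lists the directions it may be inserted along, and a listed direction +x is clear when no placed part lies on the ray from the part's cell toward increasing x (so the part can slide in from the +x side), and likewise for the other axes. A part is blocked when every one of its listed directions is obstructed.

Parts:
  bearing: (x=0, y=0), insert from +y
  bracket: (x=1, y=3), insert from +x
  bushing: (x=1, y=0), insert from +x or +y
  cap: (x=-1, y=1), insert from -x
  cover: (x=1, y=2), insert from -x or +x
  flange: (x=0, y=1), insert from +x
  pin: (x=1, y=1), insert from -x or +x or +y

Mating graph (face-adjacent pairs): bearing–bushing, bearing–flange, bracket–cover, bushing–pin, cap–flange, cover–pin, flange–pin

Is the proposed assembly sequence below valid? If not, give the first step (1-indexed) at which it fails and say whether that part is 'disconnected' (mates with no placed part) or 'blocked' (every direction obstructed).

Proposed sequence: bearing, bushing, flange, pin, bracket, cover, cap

Invalid at step 5 (disconnected)

1. bearing@(0, 0) [+y clear] — {bearing}
2. bushing@(1, 0) [+x clear] — {bearing, bushing}
3. flange@(0, 1) [+x clear] — {bearing, bushing, flange}
4. pin@(1, 1) [+x clear] — {bearing, bushing, flange, pin}
5. bracket@(1, 3) — no placed neighbour ⇒ disconnected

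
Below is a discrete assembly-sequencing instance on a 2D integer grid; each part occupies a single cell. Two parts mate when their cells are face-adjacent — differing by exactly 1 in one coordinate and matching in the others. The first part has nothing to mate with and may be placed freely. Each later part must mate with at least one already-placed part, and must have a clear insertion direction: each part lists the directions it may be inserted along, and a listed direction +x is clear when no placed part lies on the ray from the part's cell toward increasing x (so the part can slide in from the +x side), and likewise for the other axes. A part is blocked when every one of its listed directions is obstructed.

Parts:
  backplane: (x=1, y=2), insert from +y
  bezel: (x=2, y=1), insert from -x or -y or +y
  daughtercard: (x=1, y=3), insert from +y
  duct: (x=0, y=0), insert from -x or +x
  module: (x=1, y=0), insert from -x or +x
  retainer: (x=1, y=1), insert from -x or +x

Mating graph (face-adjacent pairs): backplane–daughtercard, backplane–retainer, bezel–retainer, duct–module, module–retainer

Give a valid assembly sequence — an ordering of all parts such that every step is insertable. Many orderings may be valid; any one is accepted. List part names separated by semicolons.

1. backplane@(1, 2) [+y clear] — {backplane}
2. daughtercard@(1, 3) [+y clear] — {backplane, daughtercard}
3. retainer@(1, 1) [-x clear] — {backplane, daughtercard, retainer}
4. bezel@(2, 1) [-y clear] — {backplane, bezel, daughtercard, retainer}
5. module@(1, 0) [-x clear] — {backplane, bezel, daughtercard, module, retainer}
6. duct@(0, 0) [-x clear] — {backplane, bezel, daughtercard, duct, module, retainer}

backplane; daughtercard; retainer; bezel; module; duct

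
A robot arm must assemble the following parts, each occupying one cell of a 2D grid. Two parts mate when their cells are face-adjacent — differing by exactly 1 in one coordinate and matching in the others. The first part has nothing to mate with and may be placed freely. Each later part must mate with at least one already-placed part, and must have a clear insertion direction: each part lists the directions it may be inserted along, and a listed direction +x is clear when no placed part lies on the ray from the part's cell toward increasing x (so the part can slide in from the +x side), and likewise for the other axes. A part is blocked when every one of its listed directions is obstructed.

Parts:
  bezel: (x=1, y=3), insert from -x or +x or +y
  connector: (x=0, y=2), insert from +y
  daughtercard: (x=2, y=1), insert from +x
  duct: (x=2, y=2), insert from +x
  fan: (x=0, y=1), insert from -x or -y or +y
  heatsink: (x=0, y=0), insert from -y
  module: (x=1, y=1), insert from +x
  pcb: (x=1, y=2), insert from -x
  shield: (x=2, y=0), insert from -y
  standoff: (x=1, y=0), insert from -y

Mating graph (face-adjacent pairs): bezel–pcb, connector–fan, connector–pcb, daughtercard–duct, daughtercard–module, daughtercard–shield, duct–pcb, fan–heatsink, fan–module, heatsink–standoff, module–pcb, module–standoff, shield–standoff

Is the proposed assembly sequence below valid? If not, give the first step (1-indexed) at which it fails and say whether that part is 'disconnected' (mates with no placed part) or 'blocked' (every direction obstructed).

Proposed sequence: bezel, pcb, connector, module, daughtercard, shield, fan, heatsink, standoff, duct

1. bezel@(1, 3) [-x clear] — {bezel}
2. pcb@(1, 2) [-x clear] — {bezel, pcb}
3. connector@(0, 2) [+y clear] — {bezel, connector, pcb}
4. module@(1, 1) [+x clear] — {bezel, connector, module, pcb}
5. daughtercard@(2, 1) [+x clear] — {bezel, connector, daughtercard, module, pcb}
6. shield@(2, 0) [-y clear] — {bezel, connector, daughtercard, module, pcb, shield}
7. fan@(0, 1) [-x clear] — {bezel, connector, daughtercard, fan, module, pcb, shield}
8. heatsink@(0, 0) [-y clear] — {bezel, connector, daughtercard, fan, heatsink, module, pcb, shield}
9. standoff@(1, 0) [-y clear] — {bezel, connector, daughtercard, fan, heatsink, module, pcb, shield, standoff}
10. duct@(2, 2) [+x clear] — {bezel, connector, daughtercard, duct, fan, heatsink, module, pcb, shield, standoff}

Valid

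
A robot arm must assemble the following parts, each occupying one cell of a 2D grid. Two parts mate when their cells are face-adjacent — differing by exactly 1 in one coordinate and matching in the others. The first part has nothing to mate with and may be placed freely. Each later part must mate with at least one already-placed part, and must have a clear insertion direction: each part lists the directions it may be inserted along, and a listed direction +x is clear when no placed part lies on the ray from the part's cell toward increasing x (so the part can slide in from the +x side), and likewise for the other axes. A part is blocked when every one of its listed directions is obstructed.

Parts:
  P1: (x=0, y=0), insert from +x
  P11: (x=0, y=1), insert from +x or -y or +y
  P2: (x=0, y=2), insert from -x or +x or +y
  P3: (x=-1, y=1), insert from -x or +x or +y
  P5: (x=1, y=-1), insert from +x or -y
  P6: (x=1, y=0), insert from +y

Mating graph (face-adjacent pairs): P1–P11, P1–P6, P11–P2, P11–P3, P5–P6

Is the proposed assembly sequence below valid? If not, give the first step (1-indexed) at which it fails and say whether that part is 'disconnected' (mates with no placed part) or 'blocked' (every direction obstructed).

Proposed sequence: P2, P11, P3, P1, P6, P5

1. P2@(0, 2) [-x clear] — {P2}
2. P11@(0, 1) [+x clear] — {P11, P2}
3. P3@(-1, 1) [-x clear] — {P11, P2, P3}
4. P1@(0, 0) [+x clear] — {P1, P11, P2, P3}
5. P6@(1, 0) [+y clear] — {P1, P11, P2, P3, P6}
6. P5@(1, -1) [+x clear] — {P1, P11, P2, P3, P5, P6}

Valid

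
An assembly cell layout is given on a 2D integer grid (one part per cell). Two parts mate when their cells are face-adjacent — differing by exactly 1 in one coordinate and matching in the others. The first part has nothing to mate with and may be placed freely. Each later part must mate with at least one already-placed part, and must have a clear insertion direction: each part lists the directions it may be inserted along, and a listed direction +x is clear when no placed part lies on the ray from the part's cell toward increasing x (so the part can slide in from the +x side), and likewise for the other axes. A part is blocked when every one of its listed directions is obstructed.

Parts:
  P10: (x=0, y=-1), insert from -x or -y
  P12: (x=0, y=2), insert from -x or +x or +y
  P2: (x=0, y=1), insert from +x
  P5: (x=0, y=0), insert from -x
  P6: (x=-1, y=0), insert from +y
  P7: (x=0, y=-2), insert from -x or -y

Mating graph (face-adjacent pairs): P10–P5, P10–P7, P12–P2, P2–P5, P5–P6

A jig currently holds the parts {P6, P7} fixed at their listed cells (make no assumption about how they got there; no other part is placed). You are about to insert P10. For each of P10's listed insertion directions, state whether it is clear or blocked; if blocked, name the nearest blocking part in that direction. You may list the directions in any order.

-x: clear; -y: blocked by P7

-x: ray from P10(0, -1) has no placed part ⇒ clear
-y: nearest on ray is P7@(0, -2) ⇒ blocked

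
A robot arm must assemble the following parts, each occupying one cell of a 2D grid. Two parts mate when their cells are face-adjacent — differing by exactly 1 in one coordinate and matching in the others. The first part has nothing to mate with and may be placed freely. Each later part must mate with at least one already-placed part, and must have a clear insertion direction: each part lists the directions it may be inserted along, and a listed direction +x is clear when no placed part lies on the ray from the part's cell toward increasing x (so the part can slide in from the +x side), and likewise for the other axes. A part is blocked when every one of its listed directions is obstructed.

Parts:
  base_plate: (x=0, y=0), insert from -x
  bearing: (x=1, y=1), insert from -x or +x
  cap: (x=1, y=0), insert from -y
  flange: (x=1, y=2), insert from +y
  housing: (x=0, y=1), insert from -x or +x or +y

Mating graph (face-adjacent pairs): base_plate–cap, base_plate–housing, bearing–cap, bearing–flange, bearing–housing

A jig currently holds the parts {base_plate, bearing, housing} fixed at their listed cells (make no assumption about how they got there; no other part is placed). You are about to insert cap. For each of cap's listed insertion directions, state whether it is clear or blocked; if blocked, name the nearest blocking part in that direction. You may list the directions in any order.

-y: clear

-y: ray from cap(1, 0) has no placed part ⇒ clear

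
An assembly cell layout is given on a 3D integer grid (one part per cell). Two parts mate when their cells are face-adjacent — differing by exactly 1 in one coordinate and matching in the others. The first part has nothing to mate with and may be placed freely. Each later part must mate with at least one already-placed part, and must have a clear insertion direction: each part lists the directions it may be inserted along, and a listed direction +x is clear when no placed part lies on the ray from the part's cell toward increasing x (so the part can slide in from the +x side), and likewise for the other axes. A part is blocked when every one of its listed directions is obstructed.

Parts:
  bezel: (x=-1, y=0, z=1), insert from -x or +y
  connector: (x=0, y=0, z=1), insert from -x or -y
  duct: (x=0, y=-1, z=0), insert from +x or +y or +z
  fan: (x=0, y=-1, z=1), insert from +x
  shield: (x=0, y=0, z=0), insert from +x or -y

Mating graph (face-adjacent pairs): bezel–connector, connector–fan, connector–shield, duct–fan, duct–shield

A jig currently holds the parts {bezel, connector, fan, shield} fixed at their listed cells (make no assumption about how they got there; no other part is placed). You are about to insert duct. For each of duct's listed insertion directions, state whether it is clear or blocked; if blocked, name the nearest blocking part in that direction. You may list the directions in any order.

+x: clear; +y: blocked by shield; +z: blocked by fan

+x: ray from duct(0, -1, 0) has no placed part ⇒ clear
+y: nearest on ray is shield@(0, 0, 0) ⇒ blocked
+z: nearest on ray is fan@(0, -1, 1) ⇒ blocked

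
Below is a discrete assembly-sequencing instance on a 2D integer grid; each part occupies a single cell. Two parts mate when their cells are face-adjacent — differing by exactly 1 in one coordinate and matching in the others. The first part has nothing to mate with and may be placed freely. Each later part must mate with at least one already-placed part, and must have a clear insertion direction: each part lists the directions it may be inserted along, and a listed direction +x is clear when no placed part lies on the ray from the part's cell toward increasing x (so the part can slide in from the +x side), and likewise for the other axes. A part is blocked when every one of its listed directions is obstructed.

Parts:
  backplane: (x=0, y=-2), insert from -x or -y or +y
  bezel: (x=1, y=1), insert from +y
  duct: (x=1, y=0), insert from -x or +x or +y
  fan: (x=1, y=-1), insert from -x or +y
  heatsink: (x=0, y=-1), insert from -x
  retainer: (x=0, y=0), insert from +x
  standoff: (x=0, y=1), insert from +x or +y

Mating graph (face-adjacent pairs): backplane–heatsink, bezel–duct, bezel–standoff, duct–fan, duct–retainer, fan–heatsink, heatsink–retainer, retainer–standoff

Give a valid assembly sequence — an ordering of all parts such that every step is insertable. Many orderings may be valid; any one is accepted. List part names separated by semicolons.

1. heatsink@(0, -1) [-x clear] — {heatsink}
2. fan@(1, -1) [+y clear] — {fan, heatsink}
3. retainer@(0, 0) [+x clear] — {fan, heatsink, retainer}
4. duct@(1, 0) [+x clear] — {duct, fan, heatsink, retainer}
5. bezel@(1, 1) [+y clear] — {bezel, duct, fan, heatsink, retainer}
6. standoff@(0, 1) [+y clear] — {bezel, duct, fan, heatsink, retainer, standoff}
7. backplane@(0, -2) [-x clear] — {backplane, bezel, duct, fan, heatsink, retainer, standoff}

heatsink; fan; retainer; duct; bezel; standoff; backplane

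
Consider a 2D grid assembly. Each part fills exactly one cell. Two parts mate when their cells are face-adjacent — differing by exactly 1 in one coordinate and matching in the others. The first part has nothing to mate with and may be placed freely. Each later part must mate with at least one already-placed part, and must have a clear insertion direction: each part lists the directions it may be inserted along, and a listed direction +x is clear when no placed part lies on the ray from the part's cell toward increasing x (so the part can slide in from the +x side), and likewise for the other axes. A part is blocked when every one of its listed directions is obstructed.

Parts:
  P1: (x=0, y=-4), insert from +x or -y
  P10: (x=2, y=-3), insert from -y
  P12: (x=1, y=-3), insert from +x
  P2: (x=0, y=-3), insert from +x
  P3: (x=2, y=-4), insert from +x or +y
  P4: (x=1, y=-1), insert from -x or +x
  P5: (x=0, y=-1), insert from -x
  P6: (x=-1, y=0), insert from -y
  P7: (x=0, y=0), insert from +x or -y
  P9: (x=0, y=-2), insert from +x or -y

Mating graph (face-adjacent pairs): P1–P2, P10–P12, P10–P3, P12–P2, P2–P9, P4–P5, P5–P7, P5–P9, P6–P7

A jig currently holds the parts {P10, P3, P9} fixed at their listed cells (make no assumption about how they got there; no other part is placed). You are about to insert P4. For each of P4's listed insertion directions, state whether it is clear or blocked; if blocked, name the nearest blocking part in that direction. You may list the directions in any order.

-x: ray from P4(1, -1) has no placed part ⇒ clear
+x: ray from P4(1, -1) has no placed part ⇒ clear

+x: clear; -x: clear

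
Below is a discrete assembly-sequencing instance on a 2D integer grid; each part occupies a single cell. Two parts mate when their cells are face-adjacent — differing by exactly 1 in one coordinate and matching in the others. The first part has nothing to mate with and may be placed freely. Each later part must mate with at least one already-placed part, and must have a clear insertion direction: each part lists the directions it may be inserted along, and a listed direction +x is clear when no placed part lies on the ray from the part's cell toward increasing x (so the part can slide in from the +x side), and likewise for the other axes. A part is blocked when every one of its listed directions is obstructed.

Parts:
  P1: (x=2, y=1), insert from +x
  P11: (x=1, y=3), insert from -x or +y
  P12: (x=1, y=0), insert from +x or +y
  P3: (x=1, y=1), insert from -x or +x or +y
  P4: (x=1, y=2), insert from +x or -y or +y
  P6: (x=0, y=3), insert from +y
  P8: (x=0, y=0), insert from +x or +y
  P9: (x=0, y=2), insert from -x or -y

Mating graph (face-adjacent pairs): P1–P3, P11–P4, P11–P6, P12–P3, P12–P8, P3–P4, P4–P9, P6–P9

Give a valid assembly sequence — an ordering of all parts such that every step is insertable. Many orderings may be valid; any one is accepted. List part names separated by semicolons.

1. P11@(1, 3) [-x clear] — {P11}
2. P4@(1, 2) [+x clear] — {P11, P4}
3. P3@(1, 1) [-x clear] — {P11, P3, P4}
4. P12@(1, 0) [+x clear] — {P11, P12, P3, P4}
5. P8@(0, 0) [+y clear] — {P11, P12, P3, P4, P8}
6. P6@(0, 3) [+y clear] — {P11, P12, P3, P4, P6, P8}
7. P9@(0, 2) [-x clear] — {P11, P12, P3, P4, P6, P8, P9}
8. P1@(2, 1) [+x clear] — {P1, P11, P12, P3, P4, P6, P8, P9}

P11; P4; P3; P12; P8; P6; P9; P1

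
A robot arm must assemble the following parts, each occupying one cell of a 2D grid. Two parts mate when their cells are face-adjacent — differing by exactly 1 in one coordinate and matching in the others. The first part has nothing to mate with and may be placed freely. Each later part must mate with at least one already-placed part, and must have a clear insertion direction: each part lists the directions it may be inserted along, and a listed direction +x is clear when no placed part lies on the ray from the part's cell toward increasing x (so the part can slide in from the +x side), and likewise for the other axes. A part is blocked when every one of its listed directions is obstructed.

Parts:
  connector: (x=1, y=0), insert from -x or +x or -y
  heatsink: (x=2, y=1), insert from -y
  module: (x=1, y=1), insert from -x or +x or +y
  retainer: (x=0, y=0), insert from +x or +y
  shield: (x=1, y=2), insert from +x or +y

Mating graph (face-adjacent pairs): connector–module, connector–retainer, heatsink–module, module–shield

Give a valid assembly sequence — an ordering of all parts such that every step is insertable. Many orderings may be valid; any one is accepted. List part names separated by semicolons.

shield; module; connector; retainer; heatsink

1. shield@(1, 2) [+x clear] — {shield}
2. module@(1, 1) [-x clear] — {module, shield}
3. connector@(1, 0) [-x clear] — {connector, module, shield}
4. retainer@(0, 0) [+y clear] — {connector, module, retainer, shield}
5. heatsink@(2, 1) [-y clear] — {connector, heatsink, module, retainer, shield}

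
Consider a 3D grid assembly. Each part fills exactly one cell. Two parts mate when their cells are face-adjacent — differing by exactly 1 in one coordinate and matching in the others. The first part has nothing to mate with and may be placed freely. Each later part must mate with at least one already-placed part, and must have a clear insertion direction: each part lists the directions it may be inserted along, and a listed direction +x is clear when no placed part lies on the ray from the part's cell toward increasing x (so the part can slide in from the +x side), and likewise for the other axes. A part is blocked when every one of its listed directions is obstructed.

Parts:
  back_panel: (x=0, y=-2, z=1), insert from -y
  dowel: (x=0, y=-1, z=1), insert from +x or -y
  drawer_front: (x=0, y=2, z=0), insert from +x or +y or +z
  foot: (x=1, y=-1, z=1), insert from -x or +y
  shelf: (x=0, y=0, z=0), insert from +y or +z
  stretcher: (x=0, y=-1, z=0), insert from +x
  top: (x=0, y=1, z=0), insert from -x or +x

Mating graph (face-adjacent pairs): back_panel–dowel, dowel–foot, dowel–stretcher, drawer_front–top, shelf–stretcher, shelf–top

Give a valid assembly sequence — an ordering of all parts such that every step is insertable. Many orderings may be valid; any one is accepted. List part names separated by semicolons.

1. top@(0, 1, 0) [-x clear] — {top}
2. drawer_front@(0, 2, 0) [+x clear] — {drawer_front, top}
3. shelf@(0, 0, 0) [+z clear] — {drawer_front, shelf, top}
4. stretcher@(0, -1, 0) [+x clear] — {drawer_front, shelf, stretcher, top}
5. dowel@(0, -1, 1) [+x clear] — {dowel, drawer_front, shelf, stretcher, top}
6. foot@(1, -1, 1) [+y clear] — {dowel, drawer_front, foot, shelf, stretcher, top}
7. back_panel@(0, -2, 1) [-y clear] — {back_panel, dowel, drawer_front, foot, shelf, stretcher, top}

top; drawer_front; shelf; stretcher; dowel; foot; back_panel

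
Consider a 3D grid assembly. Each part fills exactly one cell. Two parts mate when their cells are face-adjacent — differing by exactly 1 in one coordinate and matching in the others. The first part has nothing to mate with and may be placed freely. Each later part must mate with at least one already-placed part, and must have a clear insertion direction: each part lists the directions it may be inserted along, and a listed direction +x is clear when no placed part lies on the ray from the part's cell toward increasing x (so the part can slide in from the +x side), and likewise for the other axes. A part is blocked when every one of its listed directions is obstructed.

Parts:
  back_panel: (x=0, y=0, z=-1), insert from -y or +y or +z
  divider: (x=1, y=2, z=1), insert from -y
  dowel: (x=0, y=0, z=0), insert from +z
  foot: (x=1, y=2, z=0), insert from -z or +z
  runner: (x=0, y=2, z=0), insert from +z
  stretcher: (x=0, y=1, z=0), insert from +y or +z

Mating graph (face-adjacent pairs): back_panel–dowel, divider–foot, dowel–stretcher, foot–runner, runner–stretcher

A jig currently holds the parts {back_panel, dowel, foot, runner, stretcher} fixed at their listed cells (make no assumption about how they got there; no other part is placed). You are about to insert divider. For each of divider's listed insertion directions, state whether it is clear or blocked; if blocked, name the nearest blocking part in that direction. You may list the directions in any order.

-y: clear

-y: ray from divider(1, 2, 1) has no placed part ⇒ clear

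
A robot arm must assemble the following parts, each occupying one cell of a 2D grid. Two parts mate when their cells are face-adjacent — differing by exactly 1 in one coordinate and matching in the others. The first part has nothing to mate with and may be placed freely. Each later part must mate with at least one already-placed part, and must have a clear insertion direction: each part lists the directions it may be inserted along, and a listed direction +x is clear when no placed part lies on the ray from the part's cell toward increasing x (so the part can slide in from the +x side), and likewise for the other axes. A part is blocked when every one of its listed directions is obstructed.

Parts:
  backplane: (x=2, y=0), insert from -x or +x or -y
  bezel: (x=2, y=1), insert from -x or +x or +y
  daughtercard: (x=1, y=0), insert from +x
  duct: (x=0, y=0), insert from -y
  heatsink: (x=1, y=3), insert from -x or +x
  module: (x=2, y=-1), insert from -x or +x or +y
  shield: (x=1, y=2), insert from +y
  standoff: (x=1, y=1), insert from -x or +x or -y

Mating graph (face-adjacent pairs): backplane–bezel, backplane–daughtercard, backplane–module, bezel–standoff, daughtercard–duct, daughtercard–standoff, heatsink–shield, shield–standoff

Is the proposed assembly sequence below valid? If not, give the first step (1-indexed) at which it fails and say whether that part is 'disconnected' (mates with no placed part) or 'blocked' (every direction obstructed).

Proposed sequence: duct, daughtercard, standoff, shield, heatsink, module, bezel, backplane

1. duct@(0, 0) [-y clear] — {duct}
2. daughtercard@(1, 0) [+x clear] — {daughtercard, duct}
3. standoff@(1, 1) [-x clear] — {daughtercard, duct, standoff}
4. shield@(1, 2) [+y clear] — {daughtercard, duct, shield, standoff}
5. heatsink@(1, 3) [-x clear] — {daughtercard, duct, heatsink, shield, standoff}
6. module@(2, -1) — no placed neighbour ⇒ disconnected

Invalid at step 6 (disconnected)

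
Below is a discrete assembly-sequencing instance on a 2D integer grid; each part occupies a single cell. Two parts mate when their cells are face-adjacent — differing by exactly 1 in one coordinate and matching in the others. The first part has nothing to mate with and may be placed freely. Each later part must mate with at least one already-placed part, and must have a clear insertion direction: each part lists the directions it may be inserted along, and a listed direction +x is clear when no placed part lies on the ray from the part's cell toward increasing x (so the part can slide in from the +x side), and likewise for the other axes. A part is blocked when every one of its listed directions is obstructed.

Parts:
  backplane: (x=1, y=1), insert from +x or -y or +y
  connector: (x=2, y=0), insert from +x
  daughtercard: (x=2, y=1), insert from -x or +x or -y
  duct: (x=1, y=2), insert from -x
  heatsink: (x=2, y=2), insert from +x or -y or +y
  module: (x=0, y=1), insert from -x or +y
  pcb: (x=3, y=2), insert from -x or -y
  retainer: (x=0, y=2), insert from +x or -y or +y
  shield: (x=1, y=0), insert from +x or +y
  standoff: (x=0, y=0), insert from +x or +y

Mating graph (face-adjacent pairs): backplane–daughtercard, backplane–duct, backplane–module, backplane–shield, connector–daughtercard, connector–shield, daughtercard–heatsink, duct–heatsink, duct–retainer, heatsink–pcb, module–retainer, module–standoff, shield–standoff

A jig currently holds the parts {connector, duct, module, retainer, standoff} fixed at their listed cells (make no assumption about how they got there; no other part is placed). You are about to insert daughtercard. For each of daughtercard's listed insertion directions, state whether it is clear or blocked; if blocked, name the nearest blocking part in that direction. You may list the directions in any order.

+x: clear; -x: blocked by module; -y: blocked by connector

-x: nearest on ray is module@(0, 1) ⇒ blocked
+x: ray from daughtercard(2, 1) has no placed part ⇒ clear
-y: nearest on ray is connector@(2, 0) ⇒ blocked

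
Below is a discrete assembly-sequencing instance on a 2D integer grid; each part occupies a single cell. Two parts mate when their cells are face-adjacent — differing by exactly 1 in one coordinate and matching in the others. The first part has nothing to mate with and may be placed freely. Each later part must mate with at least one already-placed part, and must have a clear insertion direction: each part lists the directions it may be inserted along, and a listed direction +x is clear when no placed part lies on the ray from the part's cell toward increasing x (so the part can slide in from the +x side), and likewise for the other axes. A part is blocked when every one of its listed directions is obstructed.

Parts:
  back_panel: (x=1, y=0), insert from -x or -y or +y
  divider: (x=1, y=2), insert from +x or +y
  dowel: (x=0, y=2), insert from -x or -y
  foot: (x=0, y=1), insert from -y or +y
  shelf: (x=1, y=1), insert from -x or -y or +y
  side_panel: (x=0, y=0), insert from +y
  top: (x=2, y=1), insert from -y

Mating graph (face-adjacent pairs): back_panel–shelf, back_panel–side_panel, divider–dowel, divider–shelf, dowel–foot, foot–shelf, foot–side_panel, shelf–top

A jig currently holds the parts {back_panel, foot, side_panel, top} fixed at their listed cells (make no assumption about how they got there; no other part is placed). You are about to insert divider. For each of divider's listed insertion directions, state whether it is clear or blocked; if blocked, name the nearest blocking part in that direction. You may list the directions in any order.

+x: clear; +y: clear

+x: ray from divider(1, 2) has no placed part ⇒ clear
+y: ray from divider(1, 2) has no placed part ⇒ clear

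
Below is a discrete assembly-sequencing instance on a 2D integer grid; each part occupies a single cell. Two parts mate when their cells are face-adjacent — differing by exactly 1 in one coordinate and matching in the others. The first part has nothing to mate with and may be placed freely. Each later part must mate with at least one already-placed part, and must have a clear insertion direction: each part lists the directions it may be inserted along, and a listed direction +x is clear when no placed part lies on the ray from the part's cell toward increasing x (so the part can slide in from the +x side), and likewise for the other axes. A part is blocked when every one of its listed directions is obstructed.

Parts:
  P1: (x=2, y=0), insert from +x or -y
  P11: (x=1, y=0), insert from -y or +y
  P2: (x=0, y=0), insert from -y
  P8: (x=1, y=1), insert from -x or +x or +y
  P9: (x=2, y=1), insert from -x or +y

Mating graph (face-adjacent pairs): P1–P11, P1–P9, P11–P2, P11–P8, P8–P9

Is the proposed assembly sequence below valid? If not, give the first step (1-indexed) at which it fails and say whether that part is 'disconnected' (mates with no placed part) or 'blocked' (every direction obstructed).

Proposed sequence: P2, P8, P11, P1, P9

Invalid at step 2 (disconnected)

1. P2@(0, 0) [-y clear] — {P2}
2. P8@(1, 1) — no placed neighbour ⇒ disconnected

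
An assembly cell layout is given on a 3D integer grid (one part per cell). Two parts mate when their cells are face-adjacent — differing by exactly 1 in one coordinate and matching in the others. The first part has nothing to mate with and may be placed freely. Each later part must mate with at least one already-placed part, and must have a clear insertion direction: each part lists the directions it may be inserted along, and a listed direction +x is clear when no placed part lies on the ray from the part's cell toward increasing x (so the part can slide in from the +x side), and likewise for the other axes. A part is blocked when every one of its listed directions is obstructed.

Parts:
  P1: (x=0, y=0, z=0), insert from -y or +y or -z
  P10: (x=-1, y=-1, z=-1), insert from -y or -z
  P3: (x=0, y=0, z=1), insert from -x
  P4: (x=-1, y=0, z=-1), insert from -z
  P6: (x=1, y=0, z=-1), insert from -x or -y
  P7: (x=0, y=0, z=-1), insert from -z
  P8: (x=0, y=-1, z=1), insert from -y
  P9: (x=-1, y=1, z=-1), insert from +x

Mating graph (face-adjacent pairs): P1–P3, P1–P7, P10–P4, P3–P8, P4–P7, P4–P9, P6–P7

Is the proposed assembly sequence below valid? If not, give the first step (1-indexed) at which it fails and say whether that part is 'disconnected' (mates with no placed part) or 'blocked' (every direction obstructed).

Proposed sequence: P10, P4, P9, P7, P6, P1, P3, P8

1. P10@(-1, -1, -1) [-y clear] — {P10}
2. P4@(-1, 0, -1) [-z clear] — {P10, P4}
3. P9@(-1, 1, -1) [+x clear] — {P10, P4, P9}
4. P7@(0, 0, -1) [-z clear] — {P10, P4, P7, P9}
5. P6@(1, 0, -1) [-y clear] — {P10, P4, P6, P7, P9}
6. P1@(0, 0, 0) [-y clear] — {P1, P10, P4, P6, P7, P9}
7. P3@(0, 0, 1) [-x clear] — {P1, P10, P3, P4, P6, P7, P9}
8. P8@(0, -1, 1) [-y clear] — {P1, P10, P3, P4, P6, P7, P8, P9}

Valid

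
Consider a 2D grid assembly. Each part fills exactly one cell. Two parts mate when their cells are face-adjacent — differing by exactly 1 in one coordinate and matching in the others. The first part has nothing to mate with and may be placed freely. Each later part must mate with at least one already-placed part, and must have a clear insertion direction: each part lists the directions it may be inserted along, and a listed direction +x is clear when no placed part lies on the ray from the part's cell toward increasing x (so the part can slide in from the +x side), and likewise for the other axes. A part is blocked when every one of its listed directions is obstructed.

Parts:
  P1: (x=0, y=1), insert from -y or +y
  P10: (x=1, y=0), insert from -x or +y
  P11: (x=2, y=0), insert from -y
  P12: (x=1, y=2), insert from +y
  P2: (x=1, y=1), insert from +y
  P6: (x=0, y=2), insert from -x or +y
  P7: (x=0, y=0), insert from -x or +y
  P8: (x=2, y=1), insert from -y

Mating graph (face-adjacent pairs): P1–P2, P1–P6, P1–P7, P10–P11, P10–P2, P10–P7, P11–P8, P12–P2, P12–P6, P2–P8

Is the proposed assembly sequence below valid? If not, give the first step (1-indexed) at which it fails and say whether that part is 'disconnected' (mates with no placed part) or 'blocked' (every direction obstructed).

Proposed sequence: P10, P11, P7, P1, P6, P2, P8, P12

1. P10@(1, 0) [-x clear] — {P10}
2. P11@(2, 0) [-y clear] — {P10, P11}
3. P7@(0, 0) [-x clear] — {P10, P11, P7}
4. P1@(0, 1) [+y clear] — {P1, P10, P11, P7}
5. P6@(0, 2) [-x clear] — {P1, P10, P11, P6, P7}
6. P2@(1, 1) [+y clear] — {P1, P10, P11, P2, P6, P7}
7. P8@(2, 1) — -y all obstructed ⇒ blocked

Invalid at step 7 (blocked)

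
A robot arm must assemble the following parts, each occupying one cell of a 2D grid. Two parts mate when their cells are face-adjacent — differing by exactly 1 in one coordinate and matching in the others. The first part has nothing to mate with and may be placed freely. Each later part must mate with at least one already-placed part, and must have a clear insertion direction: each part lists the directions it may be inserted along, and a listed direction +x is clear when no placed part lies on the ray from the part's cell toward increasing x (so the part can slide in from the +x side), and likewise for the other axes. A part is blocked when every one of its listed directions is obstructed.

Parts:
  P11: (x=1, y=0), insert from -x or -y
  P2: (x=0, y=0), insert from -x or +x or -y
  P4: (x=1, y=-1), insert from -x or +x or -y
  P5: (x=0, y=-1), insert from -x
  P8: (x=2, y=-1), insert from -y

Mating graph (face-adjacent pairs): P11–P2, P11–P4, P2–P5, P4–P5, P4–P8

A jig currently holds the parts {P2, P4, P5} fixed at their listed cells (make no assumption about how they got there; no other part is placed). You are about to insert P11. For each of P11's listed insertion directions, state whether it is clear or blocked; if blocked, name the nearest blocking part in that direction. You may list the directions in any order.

-x: blocked by P2; -y: blocked by P4

-x: nearest on ray is P2@(0, 0) ⇒ blocked
-y: nearest on ray is P4@(1, -1) ⇒ blocked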